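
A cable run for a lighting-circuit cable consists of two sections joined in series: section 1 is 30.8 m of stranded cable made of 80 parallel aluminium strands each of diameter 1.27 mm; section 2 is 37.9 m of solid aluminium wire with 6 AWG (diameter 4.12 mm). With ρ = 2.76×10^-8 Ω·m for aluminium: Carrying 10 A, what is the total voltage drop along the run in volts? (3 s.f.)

Section 1: A_strand = π(6.3500e-04)² = 1.267e-06 m²; R₁ = ρL/(N·A_s) = (2.76×10^-8)(30.8)/(80×1.267e-06) = 0.008388 Ω
Section 2: A = π(4.12/2 mm)² = π(2.0600e-03 m)² = 1.333e-05 m²
R₂ = (2.76×10^-8)(37.9)/(1.333e-05) = 0.07846 Ω
R = R₁ + R₂ = 0.08685 Ω
V = IR = 10 × 0.08685 = 0.869 V

0.869 V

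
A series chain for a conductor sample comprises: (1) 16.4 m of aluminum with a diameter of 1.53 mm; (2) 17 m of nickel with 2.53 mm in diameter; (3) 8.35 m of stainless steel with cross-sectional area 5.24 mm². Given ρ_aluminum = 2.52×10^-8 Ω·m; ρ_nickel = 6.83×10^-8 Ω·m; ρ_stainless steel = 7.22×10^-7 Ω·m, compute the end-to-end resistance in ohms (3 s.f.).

Seg 1: A = π(d/2)² = π(7.6500e-04 m)² = 1.839e-06 m²
R_1 = (2.52×10^-8)(16.4)/(1.839e-06) = 0.2248 Ω
Seg 2: A = π(d/2)² = π(1.2650e-03 m)² = 5.027e-06 m²
R_2 = (6.83×10^-8)(17)/(5.027e-06) = 0.231 Ω
Seg 3: A = 5.24 mm² = 5.240e-06 m²
R_3 = (7.22×10^-7)(8.35)/(5.240e-06) = 1.151 Ω
R_total = R_1 + R_2 + R_3 = 1.61 Ω

1.61 Ω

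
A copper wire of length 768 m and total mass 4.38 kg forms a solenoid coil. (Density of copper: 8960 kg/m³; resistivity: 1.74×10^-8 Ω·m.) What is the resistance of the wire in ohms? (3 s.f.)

21.0 Ω

A = m/(density·L) = 4.38/(8960×768) = 6.3651e-07 m²
R = ρL/A = (1.74×10^-8)(768)/(6.3651e-07) = 21.0 Ω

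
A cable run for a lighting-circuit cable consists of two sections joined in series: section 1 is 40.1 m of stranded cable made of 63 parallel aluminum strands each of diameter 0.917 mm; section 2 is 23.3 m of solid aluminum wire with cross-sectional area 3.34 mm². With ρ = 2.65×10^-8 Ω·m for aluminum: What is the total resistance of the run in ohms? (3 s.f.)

0.210 Ω

Section 1: A_strand = π(4.5850e-04)² = 6.604e-07 m²; R₁ = ρL/(N·A_s) = (2.65×10^-8)(40.1)/(63×6.604e-07) = 0.02554 Ω
Section 2: A = 3.34 mm² = 3.340e-06 m²
R₂ = (2.65×10^-8)(23.3)/(3.340e-06) = 0.1849 Ω
R = R₁ + R₂ = 0.210 Ω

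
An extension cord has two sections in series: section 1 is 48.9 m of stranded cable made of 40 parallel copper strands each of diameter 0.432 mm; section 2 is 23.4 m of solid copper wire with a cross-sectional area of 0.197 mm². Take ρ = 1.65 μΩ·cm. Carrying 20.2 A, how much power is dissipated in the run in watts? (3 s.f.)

856 W

ρ = 1.65 μΩ·cm = 1.65×10^-8 Ω·m
Section 1: A_strand = π(2.1600e-04)² = 1.466e-07 m²; R₁ = ρL/(N·A_s) = (1.65×10^-8)(48.9)/(40×1.466e-07) = 0.1376 Ω
Section 2: A = 0.197 mm² = 1.970e-07 m²
R₂ = (1.65×10^-8)(23.4)/(1.970e-07) = 1.96 Ω
R = R₁ + R₂ = 2.098 Ω
P = I²R = (20.2)² × 2.098 = 856 W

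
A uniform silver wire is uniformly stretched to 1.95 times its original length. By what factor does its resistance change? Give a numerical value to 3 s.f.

3.80

Volume constant ⇒ A' = A/k with k = 1.95. R' = ρ(kL)/(A/k) = k²R.
Factor = 3.80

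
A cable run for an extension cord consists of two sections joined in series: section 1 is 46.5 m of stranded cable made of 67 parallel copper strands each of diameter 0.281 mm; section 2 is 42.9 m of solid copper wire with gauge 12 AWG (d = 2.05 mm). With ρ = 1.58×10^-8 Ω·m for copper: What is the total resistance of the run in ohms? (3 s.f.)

0.382 Ω

Section 1: A_strand = π(1.4050e-04)² = 6.202e-08 m²; R₁ = ρL/(N·A_s) = (1.58×10^-8)(46.5)/(67×6.202e-08) = 0.1768 Ω
Section 2: A = π(2.05/2 mm)² = π(1.0250e-03 m)² = 3.301e-06 m²
R₂ = (1.58×10^-8)(42.9)/(3.301e-06) = 0.2054 Ω
R = R₁ + R₂ = 0.382 Ω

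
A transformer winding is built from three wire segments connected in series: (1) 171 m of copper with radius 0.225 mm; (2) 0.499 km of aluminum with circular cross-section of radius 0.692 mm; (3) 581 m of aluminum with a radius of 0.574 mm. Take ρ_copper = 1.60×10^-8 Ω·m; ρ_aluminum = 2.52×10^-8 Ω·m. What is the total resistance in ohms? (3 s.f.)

Seg 1: A = πr² = π(2.2500e-04 m)² = 1.590e-07 m²
R_1 = (1.60×10^-8)(171)/(1.590e-07) = 17.2 Ω
Seg 2: A = πr² = π(6.9200e-04 m)² = 1.504e-06 m²
R_2 = (2.52×10^-8)(499)/(1.504e-06) = 8.359 Ω
Seg 3: A = πr² = π(5.7400e-04 m)² = 1.035e-06 m²
R_3 = (2.52×10^-8)(581)/(1.035e-06) = 14.15 Ω
R_total = R_1 + R_2 + R_3 = 39.7 Ω

39.7 Ω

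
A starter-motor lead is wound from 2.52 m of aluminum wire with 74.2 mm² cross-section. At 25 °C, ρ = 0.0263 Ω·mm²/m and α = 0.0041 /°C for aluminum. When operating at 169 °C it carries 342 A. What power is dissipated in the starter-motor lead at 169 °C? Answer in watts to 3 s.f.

ρ = 0.0263 Ω·mm²/m = 2.63×10^-8 Ω·m
A = 74.2 mm² = 7.420e-05 m²
R₍25₎ = ρL/A = (2.63×10^-8)(2.52)/(7.420e-05) = 8.932×10^-4 Ω
R₍169₎ = R₍25₎(1 + αΔT) = 8.932×10^-4 × (1 + 0.0041×144) = 0.001421 Ω
P = I²R = (342)² × 0.001421 = 166 W

166 W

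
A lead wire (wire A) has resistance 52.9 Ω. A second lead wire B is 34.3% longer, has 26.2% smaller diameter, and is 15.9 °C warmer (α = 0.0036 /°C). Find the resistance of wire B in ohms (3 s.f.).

R ∝ ρL/d² with ρ ∝ (1+αΔT), so R_B/R_A = (1 + 34.3/100) × (1 − 26.2/100)⁻² × (1 + 0.0036×15.9)
= 1.343 × 1.836 × 1.057 = 2.607
R_B = 2.607 × 52.9 = 138 Ω

138 Ω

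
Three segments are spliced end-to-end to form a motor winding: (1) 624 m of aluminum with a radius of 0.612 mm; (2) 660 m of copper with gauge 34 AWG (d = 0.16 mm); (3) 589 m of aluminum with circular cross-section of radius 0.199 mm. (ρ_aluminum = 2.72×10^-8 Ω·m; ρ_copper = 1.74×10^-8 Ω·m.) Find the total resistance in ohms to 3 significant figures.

Seg 1: A = πr² = π(6.1200e-04 m)² = 1.177e-06 m²
R_1 = (2.72×10^-8)(624)/(1.177e-06) = 14.42 Ω
Seg 2: A = π(0.16/2 mm)² = π(8.0000e-05 m)² = 2.011e-08 m²
R_2 = (1.74×10^-8)(660)/(2.011e-08) = 571.2 Ω
Seg 3: A = πr² = π(1.9900e-04 m)² = 1.244e-07 m²
R_3 = (2.72×10^-8)(589)/(1.244e-07) = 128.8 Ω
R_total = R_1 + R_2 + R_3 = 714 Ω

714 Ω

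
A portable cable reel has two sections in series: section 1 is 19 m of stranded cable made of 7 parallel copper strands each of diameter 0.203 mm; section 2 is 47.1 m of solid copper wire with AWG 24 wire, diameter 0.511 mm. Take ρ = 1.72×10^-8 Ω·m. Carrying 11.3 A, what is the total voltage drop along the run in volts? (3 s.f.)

60.9 V

Section 1: A_strand = π(1.0150e-04)² = 3.237e-08 m²; R₁ = ρL/(N·A_s) = (1.72×10^-8)(19)/(7×3.237e-08) = 1.442 Ω
Section 2: A = π(0.511/2 mm)² = π(2.5550e-04 m)² = 2.051e-07 m²
R₂ = (1.72×10^-8)(47.1)/(2.051e-07) = 3.95 Ω
R = R₁ + R₂ = 5.393 Ω
V = IR = 11.3 × 5.393 = 60.9 V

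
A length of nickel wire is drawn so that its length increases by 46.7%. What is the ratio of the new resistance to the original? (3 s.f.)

k = 1 + 46.7/100 = 1.467; volume constant ⇒ A' = A/k, so R' = k²R.
Factor = 2.15

2.15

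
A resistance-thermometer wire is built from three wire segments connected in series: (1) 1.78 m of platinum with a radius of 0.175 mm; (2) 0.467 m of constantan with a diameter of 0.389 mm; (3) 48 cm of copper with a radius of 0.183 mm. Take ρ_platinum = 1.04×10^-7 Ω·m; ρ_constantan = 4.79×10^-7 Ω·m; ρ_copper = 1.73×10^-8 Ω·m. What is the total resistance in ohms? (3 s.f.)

3.89 Ω

Seg 1: A = πr² = π(1.7500e-04 m)² = 9.621e-08 m²
R_1 = (1.04×10^-7)(1.78)/(9.621e-08) = 1.924 Ω
Seg 2: A = π(d/2)² = π(1.9450e-04 m)² = 1.188e-07 m²
R_2 = (4.79×10^-7)(0.467)/(1.188e-07) = 1.882 Ω
Seg 3: A = πr² = π(1.8300e-04 m)² = 1.052e-07 m²
R_3 = (1.73×10^-8)(0.48)/(1.052e-07) = 0.07893 Ω
R_total = R_1 + R_2 + R_3 = 3.89 Ω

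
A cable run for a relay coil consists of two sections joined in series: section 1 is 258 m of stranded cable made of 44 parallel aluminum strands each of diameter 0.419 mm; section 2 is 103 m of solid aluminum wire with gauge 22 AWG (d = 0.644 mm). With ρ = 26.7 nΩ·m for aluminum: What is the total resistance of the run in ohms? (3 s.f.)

ρ = 26.7 nΩ·m = 2.67×10^-8 Ω·m
Section 1: A_strand = π(2.0950e-04)² = 1.379e-07 m²; R₁ = ρL/(N·A_s) = (2.67×10^-8)(258)/(44×1.379e-07) = 1.135 Ω
Section 2: A = π(0.644/2 mm)² = π(3.2200e-04 m)² = 3.257e-07 m²
R₂ = (2.67×10^-8)(103)/(3.257e-07) = 8.443 Ω
R = R₁ + R₂ = 9.58 Ω

9.58 Ω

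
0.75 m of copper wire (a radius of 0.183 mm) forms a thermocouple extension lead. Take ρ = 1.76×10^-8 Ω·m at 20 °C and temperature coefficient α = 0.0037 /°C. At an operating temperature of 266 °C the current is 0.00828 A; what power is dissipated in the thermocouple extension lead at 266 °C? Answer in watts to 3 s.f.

1.64×10^-5 W

A = πr² = π(1.8300e-04 m)² = 1.052e-07 m²
R₍20₎ = ρL/A = (1.76×10^-8)(0.75)/(1.052e-07) = 0.1255 Ω
R₍266₎ = R₍20₎(1 + αΔT) = 0.1255 × (1 + 0.0037×246) = 0.2397 Ω
P = I²R = (0.00828)² × 0.2397 = 1.64×10^-5 W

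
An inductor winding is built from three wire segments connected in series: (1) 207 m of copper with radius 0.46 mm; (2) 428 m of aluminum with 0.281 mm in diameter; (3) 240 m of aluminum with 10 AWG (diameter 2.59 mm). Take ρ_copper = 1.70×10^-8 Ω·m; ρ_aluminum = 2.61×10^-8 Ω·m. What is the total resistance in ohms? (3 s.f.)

187 Ω

Seg 1: A = πr² = π(4.6000e-04 m)² = 6.648e-07 m²
R_1 = (1.70×10^-8)(207)/(6.648e-07) = 5.294 Ω
Seg 2: A = π(d/2)² = π(1.4050e-04 m)² = 6.202e-08 m²
R_2 = (2.61×10^-8)(428)/(6.202e-08) = 180.1 Ω
Seg 3: A = π(2.59/2 mm)² = π(1.2950e-03 m)² = 5.269e-06 m²
R_3 = (2.61×10^-8)(240)/(5.269e-06) = 1.189 Ω
R_total = R_1 + R_2 + R_3 = 187 Ω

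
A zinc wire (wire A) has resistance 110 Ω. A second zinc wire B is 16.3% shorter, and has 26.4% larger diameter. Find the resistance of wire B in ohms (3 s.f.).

57.6 Ω

R ∝ L/d², so R_B/R_A = (1 − 16.3/100) × (1 + 26.4/100)⁻²
= 0.837 × 0.6259 = 0.5239
R_B = 0.5239 × 110 = 57.6 Ω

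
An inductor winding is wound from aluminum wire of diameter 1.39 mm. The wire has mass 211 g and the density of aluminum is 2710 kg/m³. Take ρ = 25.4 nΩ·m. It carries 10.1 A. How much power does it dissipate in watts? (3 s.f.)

ρ = 25.4 nΩ·m = 2.54×10^-8 Ω·m
A = π(d/2)² = π(6.9500e-04 m)² = 1.5175e-06 m²
L = m/(density·A) = 0.211/(2710×1.5175e-06) = 51.31 m
R = ρL/A = (2.54×10^-8)(51.31)/(1.5175e-06) = 0.8588 Ω
P = I²R = (10.1)² × 0.8588 = 87.6 W

87.6 W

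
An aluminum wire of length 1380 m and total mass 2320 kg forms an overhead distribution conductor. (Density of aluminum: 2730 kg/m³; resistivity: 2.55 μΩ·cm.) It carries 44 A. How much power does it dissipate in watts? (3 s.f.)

111 W

ρ = 2.55 μΩ·cm = 2.55×10^-8 Ω·m
A = m/(density·L) = 2320/(2730×1380) = 6.1581e-04 m²
R = ρL/A = (2.55×10^-8)(1380)/(6.1581e-04) = 0.05714 Ω
P = I²R = (44)² × 0.05714 = 111 W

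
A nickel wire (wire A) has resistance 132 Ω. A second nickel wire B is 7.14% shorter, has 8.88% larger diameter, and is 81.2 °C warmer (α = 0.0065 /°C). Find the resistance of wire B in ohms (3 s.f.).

R ∝ ρL/d² with ρ ∝ (1+αΔT), so R_B/R_A = (1 − 7.14/100) × (1 + 8.88/100)⁻² × (1 + 0.0065×81.2)
= 0.9286 × 0.8435 × 1.528 = 1.197
R_B = 1.197 × 132 = 158 Ω

158 Ω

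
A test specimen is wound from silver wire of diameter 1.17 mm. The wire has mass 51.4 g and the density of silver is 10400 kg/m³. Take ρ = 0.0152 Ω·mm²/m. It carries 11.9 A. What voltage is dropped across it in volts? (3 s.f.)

0.773 V

ρ = 0.0152 Ω·mm²/m = 1.52×10^-8 Ω·m
A = π(d/2)² = π(5.8500e-04 m)² = 1.0751e-06 m²
L = m/(density·A) = 0.0514/(10400×1.0751e-06) = 4.597 m
R = ρL/A = (1.52×10^-8)(4.597)/(1.0751e-06) = 0.06499 Ω
V = IR = 11.9 × 0.06499 = 0.773 V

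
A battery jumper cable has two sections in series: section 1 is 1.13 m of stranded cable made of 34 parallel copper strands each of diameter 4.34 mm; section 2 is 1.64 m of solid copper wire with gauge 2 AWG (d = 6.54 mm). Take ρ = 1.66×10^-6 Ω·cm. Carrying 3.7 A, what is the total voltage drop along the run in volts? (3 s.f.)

ρ = 1.66×10^-6 Ω·cm = 1.66×10^-8 Ω·m
Section 1: A_strand = π(2.1700e-03)² = 1.479e-05 m²; R₁ = ρL/(N·A_s) = (1.66×10^-8)(1.13)/(34×1.479e-05) = 3.729×10^-5 Ω
Section 2: A = π(6.54/2 mm)² = π(3.2700e-03 m)² = 3.359e-05 m²
R₂ = (1.66×10^-8)(1.64)/(3.359e-05) = 8.104×10^-4 Ω
R = R₁ + R₂ = 8.477×10^-4 Ω
V = IR = 3.7 × 8.477×10^-4 = 0.00314 V

0.00314 V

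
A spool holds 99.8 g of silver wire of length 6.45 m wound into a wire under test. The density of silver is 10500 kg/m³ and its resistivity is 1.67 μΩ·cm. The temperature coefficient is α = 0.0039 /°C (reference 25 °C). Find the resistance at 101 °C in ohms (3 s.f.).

ρ = 1.67 μΩ·cm = 1.67×10^-8 Ω·m
A = m/(density·L) = 0.0998/(10500×6.45) = 1.4736e-06 m²
R = ρL/A = (1.67×10^-8)(6.45)/(1.4736e-06) = 0.0731 Ω
R(101 °C) = 0.0731 × (1 + 0.0039×76) = 0.0948 Ω

0.0948 Ω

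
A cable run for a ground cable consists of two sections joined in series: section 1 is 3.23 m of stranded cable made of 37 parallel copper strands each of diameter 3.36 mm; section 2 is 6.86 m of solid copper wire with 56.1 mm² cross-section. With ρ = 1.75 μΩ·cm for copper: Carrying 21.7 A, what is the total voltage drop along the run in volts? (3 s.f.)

ρ = 1.75 μΩ·cm = 1.75×10^-8 Ω·m
Section 1: A_strand = π(1.6800e-03)² = 8.867e-06 m²; R₁ = ρL/(N·A_s) = (1.75×10^-8)(3.23)/(37×8.867e-06) = 1.723×10^-4 Ω
Section 2: A = 56.1 mm² = 5.610e-05 m²
R₂ = (1.75×10^-8)(6.86)/(5.610e-05) = 0.00214 Ω
R = R₁ + R₂ = 0.002312 Ω
V = IR = 21.7 × 0.002312 = 0.0502 V

0.0502 V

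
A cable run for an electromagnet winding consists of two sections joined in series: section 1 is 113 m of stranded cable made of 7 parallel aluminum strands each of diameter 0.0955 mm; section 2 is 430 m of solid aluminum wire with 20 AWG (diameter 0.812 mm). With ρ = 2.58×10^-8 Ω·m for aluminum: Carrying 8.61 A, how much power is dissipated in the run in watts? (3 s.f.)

5900 W

Section 1: A_strand = π(4.7750e-05)² = 7.163e-09 m²; R₁ = ρL/(N·A_s) = (2.58×10^-8)(113)/(7×7.163e-09) = 58.14 Ω
Section 2: A = π(0.812/2 mm)² = π(4.0600e-04 m)² = 5.178e-07 m²
R₂ = (2.58×10^-8)(430)/(5.178e-07) = 21.42 Ω
R = R₁ + R₂ = 79.57 Ω
P = I²R = (8.61)² × 79.57 = 5900 W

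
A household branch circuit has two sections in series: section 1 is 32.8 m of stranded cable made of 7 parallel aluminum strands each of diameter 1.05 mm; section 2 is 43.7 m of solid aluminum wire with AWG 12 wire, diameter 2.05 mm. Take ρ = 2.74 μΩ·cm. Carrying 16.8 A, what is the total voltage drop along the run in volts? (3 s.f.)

8.59 V

ρ = 2.74 μΩ·cm = 2.74×10^-8 Ω·m
Section 1: A_strand = π(5.2500e-04)² = 8.659e-07 m²; R₁ = ρL/(N·A_s) = (2.74×10^-8)(32.8)/(7×8.659e-07) = 0.1483 Ω
Section 2: A = π(2.05/2 mm)² = π(1.0250e-03 m)² = 3.301e-06 m²
R₂ = (2.74×10^-8)(43.7)/(3.301e-06) = 0.3628 Ω
R = R₁ + R₂ = 0.511 Ω
V = IR = 16.8 × 0.511 = 8.59 V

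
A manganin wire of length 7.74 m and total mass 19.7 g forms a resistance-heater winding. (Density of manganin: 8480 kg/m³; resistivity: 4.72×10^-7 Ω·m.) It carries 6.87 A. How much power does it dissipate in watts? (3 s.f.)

A = m/(density·L) = 0.0197/(8480×7.74) = 3.0014e-07 m²
R = ρL/A = (4.72×10^-7)(7.74)/(3.0014e-07) = 12.17 Ω
P = I²R = (6.87)² × 12.17 = 574 W

574 W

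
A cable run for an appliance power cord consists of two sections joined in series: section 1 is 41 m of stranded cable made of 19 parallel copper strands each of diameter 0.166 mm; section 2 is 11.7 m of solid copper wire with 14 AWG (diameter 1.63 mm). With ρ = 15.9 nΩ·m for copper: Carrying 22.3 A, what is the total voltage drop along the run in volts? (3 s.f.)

ρ = 15.9 nΩ·m = 1.59×10^-8 Ω·m
Section 1: A_strand = π(8.3000e-05)² = 2.164e-08 m²; R₁ = ρL/(N·A_s) = (1.59×10^-8)(41)/(19×2.164e-08) = 1.585 Ω
Section 2: A = π(1.63/2 mm)² = π(8.1500e-04 m)² = 2.087e-06 m²
R₂ = (1.59×10^-8)(11.7)/(2.087e-06) = 0.08915 Ω
R = R₁ + R₂ = 1.674 Ω
V = IR = 22.3 × 1.674 = 37.3 V

37.3 V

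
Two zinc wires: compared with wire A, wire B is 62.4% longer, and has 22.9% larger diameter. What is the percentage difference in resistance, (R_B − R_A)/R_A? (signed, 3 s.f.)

7.52%

R ∝ L/d², so R_B/R_A = (1 + 62.4/100) × (1 + 22.9/100)⁻²
= 1.624 × 0.6621 = 1.075
(R_B − R_A)/R_A = 1.075 − 1 = 7.52%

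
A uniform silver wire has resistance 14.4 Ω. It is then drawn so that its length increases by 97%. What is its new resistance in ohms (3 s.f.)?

k = 1 + 97/100 = 1.97; volume constant ⇒ A' = A/k, so R' = k²R.
R' = 3.881 × 14.4 = 55.9 Ω

55.9 Ω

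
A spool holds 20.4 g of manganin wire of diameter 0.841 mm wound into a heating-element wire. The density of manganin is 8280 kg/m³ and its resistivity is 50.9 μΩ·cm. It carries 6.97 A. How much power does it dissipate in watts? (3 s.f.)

ρ = 50.9 μΩ·cm = 5.09×10^-7 Ω·m
A = π(d/2)² = π(4.2050e-04 m)² = 5.5550e-07 m²
L = m/(density·A) = 0.0204/(8280×5.5550e-07) = 4.435 m
R = ρL/A = (5.09×10^-7)(4.435)/(5.5550e-07) = 4.064 Ω
P = I²R = (6.97)² × 4.064 = 197 W

197 W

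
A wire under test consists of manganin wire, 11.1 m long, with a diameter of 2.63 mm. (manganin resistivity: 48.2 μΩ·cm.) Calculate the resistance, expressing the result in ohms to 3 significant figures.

ρ = 48.2 μΩ·cm = 4.82×10^-7 Ω·m
A = π(d/2)² = π(1.3150e-03 m)² = 5.433e-06 m²
R = ρL/A = (4.82×10^-7)(11.1 m)/(5.433e-06 m²) = 0.985 Ω

0.985 Ω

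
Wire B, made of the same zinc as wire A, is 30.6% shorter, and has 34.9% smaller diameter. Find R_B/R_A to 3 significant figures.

R ∝ L/d², so R_B/R_A = (1 − 30.6/100) × (1 − 34.9/100)⁻²
= 0.694 × 2.36 = 1.64

1.64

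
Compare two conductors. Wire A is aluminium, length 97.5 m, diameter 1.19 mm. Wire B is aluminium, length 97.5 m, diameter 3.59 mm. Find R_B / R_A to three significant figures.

0.110

R ∝ ρL/d², so R_B/R_A = (d_A/d_B)²
= (1.19/3.59)² = 0.110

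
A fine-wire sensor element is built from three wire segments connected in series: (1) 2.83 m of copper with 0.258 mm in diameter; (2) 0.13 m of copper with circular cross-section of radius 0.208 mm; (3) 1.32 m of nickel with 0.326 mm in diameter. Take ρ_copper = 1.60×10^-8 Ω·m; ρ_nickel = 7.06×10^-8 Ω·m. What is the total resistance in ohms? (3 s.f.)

Seg 1: A = π(d/2)² = π(1.2900e-04 m)² = 5.228e-08 m²
R_1 = (1.60×10^-8)(2.83)/(5.228e-08) = 0.8661 Ω
Seg 2: A = πr² = π(2.0800e-04 m)² = 1.359e-07 m²
R_2 = (1.60×10^-8)(0.13)/(1.359e-07) = 0.0153 Ω
Seg 3: A = π(d/2)² = π(1.6300e-04 m)² = 8.347e-08 m²
R_3 = (7.06×10^-8)(1.32)/(8.347e-08) = 1.116 Ω
R_total = R_1 + R_2 + R_3 = 2.00 Ω

2.00 Ω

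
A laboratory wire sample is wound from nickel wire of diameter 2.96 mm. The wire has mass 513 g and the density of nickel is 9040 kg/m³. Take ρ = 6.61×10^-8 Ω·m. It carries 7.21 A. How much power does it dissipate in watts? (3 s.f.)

4.12 W

A = π(d/2)² = π(1.4800e-03 m)² = 6.8813e-06 m²
L = m/(density·A) = 0.513/(9040×6.8813e-06) = 8.247 m
R = ρL/A = (6.61×10^-8)(8.247)/(6.8813e-06) = 0.07921 Ω
P = I²R = (7.21)² × 0.07921 = 4.12 W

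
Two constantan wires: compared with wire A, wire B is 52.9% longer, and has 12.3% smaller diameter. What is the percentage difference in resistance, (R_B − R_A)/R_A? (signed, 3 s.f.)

R ∝ L/d², so R_B/R_A = (1 + 52.9/100) × (1 − 12.3/100)⁻²
= 1.529 × 1.3 = 1.988
(R_B − R_A)/R_A = 1.988 − 1 = 98.8%

98.8%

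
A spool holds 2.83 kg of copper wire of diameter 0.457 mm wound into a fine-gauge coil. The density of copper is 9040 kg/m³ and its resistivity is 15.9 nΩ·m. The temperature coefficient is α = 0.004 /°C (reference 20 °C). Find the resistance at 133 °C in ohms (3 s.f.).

269 Ω

ρ = 15.9 nΩ·m = 1.59×10^-8 Ω·m
A = π(d/2)² = π(2.2850e-04 m)² = 1.6403e-07 m²
L = m/(density·A) = 2.83/(9040×1.6403e-07) = 1909 m
R = ρL/A = (1.59×10^-8)(1909)/(1.6403e-07) = 185 Ω
R(133 °C) = 185 × (1 + 0.004×113) = 269 Ω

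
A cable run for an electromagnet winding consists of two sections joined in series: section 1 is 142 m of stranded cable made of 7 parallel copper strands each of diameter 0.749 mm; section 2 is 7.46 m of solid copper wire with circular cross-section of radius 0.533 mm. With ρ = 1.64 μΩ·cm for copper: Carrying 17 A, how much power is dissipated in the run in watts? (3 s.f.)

ρ = 1.64 μΩ·cm = 1.64×10^-8 Ω·m
Section 1: A_strand = π(3.7450e-04)² = 4.406e-07 m²; R₁ = ρL/(N·A_s) = (1.64×10^-8)(142)/(7×4.406e-07) = 0.7551 Ω
Section 2: A = πr² = π(5.3300e-04 m)² = 8.925e-07 m²
R₂ = (1.64×10^-8)(7.46)/(8.925e-07) = 0.1371 Ω
R = R₁ + R₂ = 0.8921 Ω
P = I²R = (17)² × 0.8921 = 258 W

258 W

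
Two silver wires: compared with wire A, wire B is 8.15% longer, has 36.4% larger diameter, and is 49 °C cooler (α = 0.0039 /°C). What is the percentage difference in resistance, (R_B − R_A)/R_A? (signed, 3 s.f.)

R ∝ ρL/d² with ρ ∝ (1+αΔT), so R_B/R_A = (1 + 8.15/100) × (1 + 36.4/100)⁻² × (1 − 0.0039×49)
= 1.081 × 0.5375 × 0.8089 = 0.4702
(R_B − R_A)/R_A = 0.4702 − 1 = -53.0%

-53.0%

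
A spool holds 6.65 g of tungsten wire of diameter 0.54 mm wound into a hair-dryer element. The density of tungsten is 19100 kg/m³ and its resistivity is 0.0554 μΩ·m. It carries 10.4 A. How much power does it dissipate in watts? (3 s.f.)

39.8 W

ρ = 0.0554 μΩ·m = 5.54×10^-8 Ω·m
A = π(d/2)² = π(2.7000e-04 m)² = 2.2902e-07 m²
L = m/(density·A) = 0.00665/(19100×2.2902e-07) = 1.52 m
R = ρL/A = (5.54×10^-8)(1.52)/(2.2902e-07) = 0.3677 Ω
P = I²R = (10.4)² × 0.3677 = 39.8 W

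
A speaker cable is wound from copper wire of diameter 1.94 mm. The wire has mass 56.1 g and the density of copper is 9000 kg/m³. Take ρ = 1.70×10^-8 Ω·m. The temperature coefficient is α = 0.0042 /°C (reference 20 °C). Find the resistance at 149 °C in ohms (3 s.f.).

0.0187 Ω

A = π(d/2)² = π(9.7000e-04 m)² = 2.9559e-06 m²
L = m/(density·A) = 0.0561/(9000×2.9559e-06) = 2.109 m
R = ρL/A = (1.70×10^-8)(2.109)/(2.9559e-06) = 0.01213 Ω
R(149 °C) = 0.01213 × (1 + 0.0042×129) = 0.0187 Ω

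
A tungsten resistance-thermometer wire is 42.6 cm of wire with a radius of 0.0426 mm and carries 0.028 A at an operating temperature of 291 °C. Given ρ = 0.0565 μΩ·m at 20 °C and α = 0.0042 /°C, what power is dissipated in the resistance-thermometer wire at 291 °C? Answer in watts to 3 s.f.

ρ = 0.0565 μΩ·m = 5.65×10^-8 Ω·m
A = πr² = π(4.2600e-05 m)² = 5.701e-09 m²
R₍20₎ = ρL/A = (5.65×10^-8)(0.426)/(5.701e-09) = 4.222 Ω
R₍291₎ = R₍20₎(1 + αΔT) = 4.222 × (1 + 0.0042×271) = 9.027 Ω
P = I²R = (0.028)² × 9.027 = 0.00708 W

0.00708 W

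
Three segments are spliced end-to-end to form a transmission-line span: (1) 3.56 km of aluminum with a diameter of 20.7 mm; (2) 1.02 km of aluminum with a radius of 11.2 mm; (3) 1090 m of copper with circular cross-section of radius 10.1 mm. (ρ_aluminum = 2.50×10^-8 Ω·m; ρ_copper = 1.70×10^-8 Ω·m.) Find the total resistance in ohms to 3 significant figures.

0.387 Ω

Seg 1: A = π(d/2)² = π(1.0350e-02 m)² = 3.365e-04 m²
R_1 = (2.50×10^-8)(3560)/(3.365e-04) = 0.2645 Ω
Seg 2: A = πr² = π(1.1200e-02 m)² = 3.941e-04 m²
R_2 = (2.50×10^-8)(1020)/(3.941e-04) = 0.06471 Ω
Seg 3: A = πr² = π(1.0100e-02 m)² = 3.205e-04 m²
R_3 = (1.70×10^-8)(1090)/(3.205e-04) = 0.05782 Ω
R_total = R_1 + R_2 + R_3 = 0.387 Ω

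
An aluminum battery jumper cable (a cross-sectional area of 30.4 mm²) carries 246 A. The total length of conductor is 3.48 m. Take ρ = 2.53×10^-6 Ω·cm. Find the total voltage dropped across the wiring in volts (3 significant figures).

0.712 V

ρ = 2.53×10^-6 Ω·cm = 2.53×10^-8 Ω·m
A = 30.4 mm² = 3.040e-05 m²
R = ρL/A = (2.53×10^-8)(3.48)/(3.040e-05) = 0.002896 Ω
V = IR = 246 × 0.002896 = 0.712 V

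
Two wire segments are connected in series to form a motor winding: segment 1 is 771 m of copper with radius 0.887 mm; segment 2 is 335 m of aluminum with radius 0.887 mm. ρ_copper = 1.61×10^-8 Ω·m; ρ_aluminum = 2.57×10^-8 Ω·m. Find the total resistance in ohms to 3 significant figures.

Segment 1: A = πr² = π(8.8700e-04 m)² = 2.472e-06 m²
R₁ = ρL/A = (1.61×10^-8)(771)/(2.472e-06) = 5.022 Ω
R₂ = (2.57×10^-8)(335)/(2.472e-06) = 3.483 Ω
R = R₁ + R₂ = 8.51 Ω

8.51 Ω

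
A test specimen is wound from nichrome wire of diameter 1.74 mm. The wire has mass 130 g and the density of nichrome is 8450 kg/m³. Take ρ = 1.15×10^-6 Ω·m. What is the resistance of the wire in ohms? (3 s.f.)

A = π(d/2)² = π(8.7000e-04 m)² = 2.3779e-06 m²
L = m/(density·A) = 0.13/(8450×2.3779e-06) = 6.47 m
R = ρL/A = (1.15×10^-6)(6.47)/(2.3779e-06) = 3.13 Ω

3.13 Ω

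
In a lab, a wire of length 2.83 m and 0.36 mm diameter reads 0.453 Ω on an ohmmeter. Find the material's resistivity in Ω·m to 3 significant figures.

1.63×10^-8 Ω·m

A = π(d/2)² = π(1.8000e-04 m)² = 1.018e-07 m²
ρ = RA/L = (0.453)(1.018e-07)/(2.83) = 1.63×10^-8 Ω·m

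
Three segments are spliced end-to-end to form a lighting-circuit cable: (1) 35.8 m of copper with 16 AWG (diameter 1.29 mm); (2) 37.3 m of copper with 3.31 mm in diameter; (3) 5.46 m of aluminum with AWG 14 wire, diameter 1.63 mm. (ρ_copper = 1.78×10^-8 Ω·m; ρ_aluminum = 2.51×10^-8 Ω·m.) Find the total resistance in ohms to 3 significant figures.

Seg 1: A = π(1.29/2 mm)² = π(6.4500e-04 m)² = 1.307e-06 m²
R_1 = (1.78×10^-8)(35.8)/(1.307e-06) = 0.4876 Ω
Seg 2: A = π(d/2)² = π(1.6550e-03 m)² = 8.605e-06 m²
R_2 = (1.78×10^-8)(37.3)/(8.605e-06) = 0.07716 Ω
Seg 3: A = π(1.63/2 mm)² = π(8.1500e-04 m)² = 2.087e-06 m²
R_3 = (2.51×10^-8)(5.46)/(2.087e-06) = 0.06568 Ω
R_total = R_1 + R_2 + R_3 = 0.630 Ω

0.630 Ω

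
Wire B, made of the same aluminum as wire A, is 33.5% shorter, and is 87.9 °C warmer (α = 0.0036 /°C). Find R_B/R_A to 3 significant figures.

0.875

R ∝ ρL/d² with ρ ∝ (1+αΔT), so R_B/R_A = (1 − 33.5/100) × (1 + 0.0036×87.9)
= 0.665 × 1.316 = 0.875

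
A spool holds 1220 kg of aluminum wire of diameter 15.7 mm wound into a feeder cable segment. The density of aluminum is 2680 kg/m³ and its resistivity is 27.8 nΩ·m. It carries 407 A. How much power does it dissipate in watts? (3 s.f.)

55900 W

ρ = 27.8 nΩ·m = 2.78×10^-8 Ω·m
A = π(d/2)² = π(7.8500e-03 m)² = 1.9359e-04 m²
L = m/(density·A) = 1220/(2680×1.9359e-04) = 2351 m
R = ρL/A = (2.78×10^-8)(2351)/(1.9359e-04) = 0.3377 Ω
P = I²R = (407)² × 0.3377 = 55900 W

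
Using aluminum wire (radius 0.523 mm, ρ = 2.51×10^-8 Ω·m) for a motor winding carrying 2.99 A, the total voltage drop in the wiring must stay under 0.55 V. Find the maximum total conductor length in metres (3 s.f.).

A = πr² = π(5.2300e-04 m)² = 8.593e-07 m²
L_max = V_max·A/(1·ρI) = (0.55)(8.593e-07)/(2.51×10^-8×2.99) = 6.30 m

6.30 m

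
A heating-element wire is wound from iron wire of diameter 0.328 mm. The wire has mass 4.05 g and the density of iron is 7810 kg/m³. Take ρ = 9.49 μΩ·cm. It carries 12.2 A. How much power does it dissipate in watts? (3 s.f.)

ρ = 9.49 μΩ·cm = 9.49×10^-8 Ω·m
A = π(d/2)² = π(1.6400e-04 m)² = 8.4496e-08 m²
L = m/(density·A) = 0.00405/(7810×8.4496e-08) = 6.137 m
R = ρL/A = (9.49×10^-8)(6.137)/(8.4496e-08) = 6.893 Ω
P = I²R = (12.2)² × 6.893 = 1030 W

1030 W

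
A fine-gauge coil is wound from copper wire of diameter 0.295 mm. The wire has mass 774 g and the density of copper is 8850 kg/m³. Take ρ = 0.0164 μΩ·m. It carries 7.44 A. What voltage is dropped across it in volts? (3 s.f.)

ρ = 0.0164 μΩ·m = 1.64×10^-8 Ω·m
A = π(d/2)² = π(1.4750e-04 m)² = 6.8349e-08 m²
L = m/(density·A) = 0.774/(8850×6.8349e-08) = 1280 m
R = ρL/A = (1.64×10^-8)(1280)/(6.8349e-08) = 307 Ω
V = IR = 7.44 × 307 = 2280 V

2280 V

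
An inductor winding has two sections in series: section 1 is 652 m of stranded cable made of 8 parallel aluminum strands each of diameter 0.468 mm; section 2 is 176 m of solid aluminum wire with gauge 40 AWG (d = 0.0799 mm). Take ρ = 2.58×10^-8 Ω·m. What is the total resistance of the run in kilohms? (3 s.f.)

Section 1: A_strand = π(2.3400e-04)² = 1.720e-07 m²; R₁ = ρL/(N·A_s) = (2.58×10^-8)(652)/(8×1.720e-07) = 12.22 Ω
Section 2: A = π(0.0799/2 mm)² = π(3.9950e-05 m)² = 5.014e-09 m²
R₂ = (2.58×10^-8)(176)/(5.014e-09) = 905.6 Ω
R = R₁ + R₂ = 0.918 kΩ

0.918 kΩ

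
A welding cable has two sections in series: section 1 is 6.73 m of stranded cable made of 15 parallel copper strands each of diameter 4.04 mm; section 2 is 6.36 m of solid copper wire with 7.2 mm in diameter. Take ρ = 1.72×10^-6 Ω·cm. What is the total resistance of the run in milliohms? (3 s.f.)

ρ = 1.72×10^-6 Ω·cm = 1.72×10^-8 Ω·m
Section 1: A_strand = π(2.0200e-03)² = 1.282e-05 m²; R₁ = ρL/(N·A_s) = (1.72×10^-8)(6.73)/(15×1.282e-05) = 6.020×10^-4 Ω
Section 2: A = π(d/2)² = π(3.6000e-03 m)² = 4.072e-05 m²
R₂ = (1.72×10^-8)(6.36)/(4.072e-05) = 0.002687 Ω
R = R₁ + R₂ = 3.29 mΩ

3.29 mΩ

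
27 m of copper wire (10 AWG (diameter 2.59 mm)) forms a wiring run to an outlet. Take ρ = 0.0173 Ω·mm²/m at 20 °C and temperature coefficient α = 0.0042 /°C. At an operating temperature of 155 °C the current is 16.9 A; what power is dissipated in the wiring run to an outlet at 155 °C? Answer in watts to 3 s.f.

39.7 W

ρ = 0.0173 Ω·mm²/m = 1.73×10^-8 Ω·m
A = π(2.59/2 mm)² = π(1.2950e-03 m)² = 5.269e-06 m²
R₍20₎ = ρL/A = (1.73×10^-8)(27)/(5.269e-06) = 0.08866 Ω
R₍155₎ = R₍20₎(1 + αΔT) = 0.08866 × (1 + 0.0042×135) = 0.1389 Ω
P = I²R = (16.9)² × 0.1389 = 39.7 W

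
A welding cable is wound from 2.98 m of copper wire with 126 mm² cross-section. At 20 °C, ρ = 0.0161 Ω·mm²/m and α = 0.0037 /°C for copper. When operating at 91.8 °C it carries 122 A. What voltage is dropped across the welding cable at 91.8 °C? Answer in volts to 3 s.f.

ρ = 0.0161 Ω·mm²/m = 1.61×10^-8 Ω·m
A = 126 mm² = 1.260e-04 m²
R₍20₎ = ρL/A = (1.61×10^-8)(2.98)/(1.260e-04) = 3.808×10^-4 Ω
R₍91.8₎ = R₍20₎(1 + αΔT) = 3.808×10^-4 × (1 + 0.0037×71.8) = 4.819×10^-4 Ω
V = IR = 122 × 4.819×10^-4 = 0.0588 V

0.0588 V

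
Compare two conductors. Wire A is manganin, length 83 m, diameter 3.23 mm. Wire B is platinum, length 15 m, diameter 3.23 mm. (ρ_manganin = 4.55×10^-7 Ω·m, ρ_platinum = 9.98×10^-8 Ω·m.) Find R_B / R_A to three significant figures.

0.0396

R ∝ ρL/d², so R_B/R_A = (ρ_B/ρ_A) × (L_B/L_A)
= (9.98×10^-8/4.55×10^-7) × (15/83) = 0.0396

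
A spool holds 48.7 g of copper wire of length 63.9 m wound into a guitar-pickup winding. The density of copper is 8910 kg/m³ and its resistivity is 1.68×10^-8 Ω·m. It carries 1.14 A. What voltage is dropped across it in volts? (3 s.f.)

A = m/(density·L) = 0.0487/(8910×63.9) = 8.5536e-08 m²
R = ρL/A = (1.68×10^-8)(63.9)/(8.5536e-08) = 12.55 Ω
V = IR = 1.14 × 12.55 = 14.3 V

14.3 V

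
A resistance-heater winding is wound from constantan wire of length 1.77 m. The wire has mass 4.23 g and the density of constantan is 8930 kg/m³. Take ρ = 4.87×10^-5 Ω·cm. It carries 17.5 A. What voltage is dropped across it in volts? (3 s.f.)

ρ = 4.87×10^-5 Ω·cm = 4.87×10^-7 Ω·m
A = m/(density·L) = 0.00423/(8930×1.77) = 2.6762e-07 m²
R = ρL/A = (4.87×10^-7)(1.77)/(2.6762e-07) = 3.221 Ω
V = IR = 17.5 × 3.221 = 56.4 V

56.4 V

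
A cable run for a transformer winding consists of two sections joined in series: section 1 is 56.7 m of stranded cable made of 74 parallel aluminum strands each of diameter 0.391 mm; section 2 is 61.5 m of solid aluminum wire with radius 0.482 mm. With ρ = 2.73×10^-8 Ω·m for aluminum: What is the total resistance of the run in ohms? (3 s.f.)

2.47 Ω

Section 1: A_strand = π(1.9550e-04)² = 1.201e-07 m²; R₁ = ρL/(N·A_s) = (2.73×10^-8)(56.7)/(74×1.201e-07) = 0.1742 Ω
Section 2: A = πr² = π(4.8200e-04 m)² = 7.299e-07 m²
R₂ = (2.73×10^-8)(61.5)/(7.299e-07) = 2.3 Ω
R = R₁ + R₂ = 2.47 Ω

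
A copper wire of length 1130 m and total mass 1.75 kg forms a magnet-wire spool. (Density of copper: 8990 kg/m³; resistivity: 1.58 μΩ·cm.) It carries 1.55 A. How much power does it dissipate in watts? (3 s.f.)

ρ = 1.58 μΩ·cm = 1.58×10^-8 Ω·m
A = m/(density·L) = 1.75/(8990×1130) = 1.7227e-07 m²
R = ρL/A = (1.58×10^-8)(1130)/(1.7227e-07) = 103.6 Ω
P = I²R = (1.55)² × 103.6 = 249 W

249 W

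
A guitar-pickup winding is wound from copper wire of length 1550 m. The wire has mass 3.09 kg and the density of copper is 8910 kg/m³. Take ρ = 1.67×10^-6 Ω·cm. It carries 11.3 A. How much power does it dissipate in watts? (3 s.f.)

14800 W

ρ = 1.67×10^-6 Ω·cm = 1.67×10^-8 Ω·m
A = m/(density·L) = 3.09/(8910×1550) = 2.2374e-07 m²
R = ρL/A = (1.67×10^-8)(1550)/(2.2374e-07) = 115.7 Ω
P = I²R = (11.3)² × 115.7 = 14800 W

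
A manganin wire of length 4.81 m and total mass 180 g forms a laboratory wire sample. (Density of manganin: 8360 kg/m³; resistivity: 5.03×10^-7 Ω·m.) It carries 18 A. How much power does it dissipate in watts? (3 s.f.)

A = m/(density·L) = 0.18/(8360×4.81) = 4.4763e-06 m²
R = ρL/A = (5.03×10^-7)(4.81)/(4.4763e-06) = 0.5405 Ω
P = I²R = (18)² × 0.5405 = 175 W

175 W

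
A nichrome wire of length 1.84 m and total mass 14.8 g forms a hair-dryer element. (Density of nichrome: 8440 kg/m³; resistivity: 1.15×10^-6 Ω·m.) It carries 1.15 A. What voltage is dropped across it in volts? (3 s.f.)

2.55 V

A = m/(density·L) = 0.0148/(8440×1.84) = 9.5302e-07 m²
R = ρL/A = (1.15×10^-6)(1.84)/(9.5302e-07) = 2.22 Ω
V = IR = 1.15 × 2.22 = 2.55 V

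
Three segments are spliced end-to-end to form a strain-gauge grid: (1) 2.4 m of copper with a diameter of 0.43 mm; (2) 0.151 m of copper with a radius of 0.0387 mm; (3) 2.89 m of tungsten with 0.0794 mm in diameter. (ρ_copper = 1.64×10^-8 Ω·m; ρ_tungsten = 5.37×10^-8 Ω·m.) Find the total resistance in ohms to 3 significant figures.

Seg 1: A = π(d/2)² = π(2.1500e-04 m)² = 1.452e-07 m²
R_1 = (1.64×10^-8)(2.4)/(1.452e-07) = 0.271 Ω
Seg 2: A = πr² = π(3.8700e-05 m)² = 4.705e-09 m²
R_2 = (1.64×10^-8)(0.151)/(4.705e-09) = 0.5263 Ω
Seg 3: A = π(d/2)² = π(3.9700e-05 m)² = 4.951e-09 m²
R_3 = (5.37×10^-8)(2.89)/(4.951e-09) = 31.34 Ω
R_total = R_1 + R_2 + R_3 = 32.1 Ω

32.1 Ω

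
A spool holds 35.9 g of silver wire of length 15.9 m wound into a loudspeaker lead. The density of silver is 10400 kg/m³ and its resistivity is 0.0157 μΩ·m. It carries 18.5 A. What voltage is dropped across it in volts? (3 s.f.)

ρ = 0.0157 μΩ·m = 1.57×10^-8 Ω·m
A = m/(density·L) = 0.0359/(10400×15.9) = 2.1710e-07 m²
R = ρL/A = (1.57×10^-8)(15.9)/(2.1710e-07) = 1.15 Ω
V = IR = 18.5 × 1.15 = 21.3 V

21.3 V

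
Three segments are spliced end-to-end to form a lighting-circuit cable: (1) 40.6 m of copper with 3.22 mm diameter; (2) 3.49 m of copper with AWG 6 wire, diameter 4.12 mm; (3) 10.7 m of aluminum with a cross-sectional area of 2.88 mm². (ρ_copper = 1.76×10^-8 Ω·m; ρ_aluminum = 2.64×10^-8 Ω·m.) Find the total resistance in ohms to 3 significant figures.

0.190 Ω

Seg 1: A = π(d/2)² = π(1.6100e-03 m)² = 8.143e-06 m²
R_1 = (1.76×10^-8)(40.6)/(8.143e-06) = 0.08775 Ω
Seg 2: A = π(4.12/2 mm)² = π(2.0600e-03 m)² = 1.333e-05 m²
R_2 = (1.76×10^-8)(3.49)/(1.333e-05) = 0.004607 Ω
Seg 3: A = 2.88 mm² = 2.880e-06 m²
R_3 = (2.64×10^-8)(10.7)/(2.880e-06) = 0.09808 Ω
R_total = R_1 + R_2 + R_3 = 0.190 Ω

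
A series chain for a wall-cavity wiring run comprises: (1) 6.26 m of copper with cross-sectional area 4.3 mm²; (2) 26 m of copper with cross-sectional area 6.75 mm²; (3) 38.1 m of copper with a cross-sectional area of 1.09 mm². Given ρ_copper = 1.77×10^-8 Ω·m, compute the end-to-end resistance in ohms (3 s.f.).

Seg 1: A = 4.3 mm² = 4.300e-06 m²
R_1 = (1.77×10^-8)(6.26)/(4.300e-06) = 0.02577 Ω
Seg 2: A = 6.75 mm² = 6.750e-06 m²
R_2 = (1.77×10^-8)(26)/(6.750e-06) = 0.06818 Ω
Seg 3: A = 1.09 mm² = 1.090e-06 m²
R_3 = (1.77×10^-8)(38.1)/(1.090e-06) = 0.6187 Ω
R_total = R_1 + R_2 + R_3 = 0.713 Ω

0.713 Ω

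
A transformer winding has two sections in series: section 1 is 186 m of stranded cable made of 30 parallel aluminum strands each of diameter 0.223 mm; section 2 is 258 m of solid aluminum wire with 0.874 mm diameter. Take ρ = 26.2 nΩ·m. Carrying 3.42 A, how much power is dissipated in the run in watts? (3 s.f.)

180 W

ρ = 26.2 nΩ·m = 2.62×10^-8 Ω·m
Section 1: A_strand = π(1.1150e-04)² = 3.906e-08 m²; R₁ = ρL/(N·A_s) = (2.62×10^-8)(186)/(30×3.906e-08) = 4.159 Ω
Section 2: A = π(d/2)² = π(4.3700e-04 m)² = 5.999e-07 m²
R₂ = (2.62×10^-8)(258)/(5.999e-07) = 11.27 Ω
R = R₁ + R₂ = 15.43 Ω
P = I²R = (3.42)² × 15.43 = 180 W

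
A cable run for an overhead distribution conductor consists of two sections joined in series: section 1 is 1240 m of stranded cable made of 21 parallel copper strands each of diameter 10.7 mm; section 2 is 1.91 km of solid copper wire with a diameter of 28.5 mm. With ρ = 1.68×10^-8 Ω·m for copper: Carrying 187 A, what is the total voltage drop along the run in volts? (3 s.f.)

Section 1: A_strand = π(5.3500e-03)² = 8.992e-05 m²; R₁ = ρL/(N·A_s) = (1.68×10^-8)(1240)/(21×8.992e-05) = 0.01103 Ω
Section 2: A = π(d/2)² = π(1.4250e-02 m)² = 6.379e-04 m²
R₂ = (1.68×10^-8)(1910)/(6.379e-04) = 0.0503 Ω
R = R₁ + R₂ = 0.06133 Ω
V = IR = 187 × 0.06133 = 11.5 V

11.5 V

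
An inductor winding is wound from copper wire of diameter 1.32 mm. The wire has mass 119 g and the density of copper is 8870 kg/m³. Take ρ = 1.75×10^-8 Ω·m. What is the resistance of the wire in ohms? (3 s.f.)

0.125 Ω

A = π(d/2)² = π(6.6000e-04 m)² = 1.3685e-06 m²
L = m/(density·A) = 0.119/(8870×1.3685e-06) = 9.804 m
R = ρL/A = (1.75×10^-8)(9.804)/(1.3685e-06) = 0.125 Ω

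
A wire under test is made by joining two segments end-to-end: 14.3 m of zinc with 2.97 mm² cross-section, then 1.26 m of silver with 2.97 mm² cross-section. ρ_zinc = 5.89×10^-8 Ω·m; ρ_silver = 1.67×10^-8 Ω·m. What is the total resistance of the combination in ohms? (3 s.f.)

0.291 Ω

Segment 1: A = 2.97 mm² = 2.970e-06 m²
R₁ = ρL/A = (5.89×10^-8)(14.3)/(2.970e-06) = 0.2836 Ω
R₂ = (1.67×10^-8)(1.26)/(2.970e-06) = 0.007085 Ω
R = R₁ + R₂ = 0.291 Ω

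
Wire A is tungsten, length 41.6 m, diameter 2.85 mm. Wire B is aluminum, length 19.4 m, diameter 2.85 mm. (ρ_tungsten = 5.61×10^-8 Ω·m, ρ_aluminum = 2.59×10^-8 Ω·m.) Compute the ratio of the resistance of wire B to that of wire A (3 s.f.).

0.215

R ∝ ρL/d², so R_B/R_A = (ρ_B/ρ_A) × (L_B/L_A)
= (2.59×10^-8/5.61×10^-8) × (19.4/41.6) = 0.215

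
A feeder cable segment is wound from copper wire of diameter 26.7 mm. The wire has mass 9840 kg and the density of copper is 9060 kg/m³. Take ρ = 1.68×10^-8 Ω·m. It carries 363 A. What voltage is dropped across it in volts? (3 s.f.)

21.1 V

A = π(d/2)² = π(1.3350e-02 m)² = 5.5990e-04 m²
L = m/(density·A) = 9840/(9060×5.5990e-04) = 1940 m
R = ρL/A = (1.68×10^-8)(1940)/(5.5990e-04) = 0.0582 Ω
V = IR = 363 × 0.0582 = 21.1 V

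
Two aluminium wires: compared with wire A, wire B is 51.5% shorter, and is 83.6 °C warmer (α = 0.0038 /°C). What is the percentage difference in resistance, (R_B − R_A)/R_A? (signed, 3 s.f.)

R ∝ ρL/d² with ρ ∝ (1+αΔT), so R_B/R_A = (1 − 51.5/100) × (1 + 0.0038×83.6)
= 0.485 × 1.318 = 0.6391
(R_B − R_A)/R_A = 0.6391 − 1 = -36.1%

-36.1%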